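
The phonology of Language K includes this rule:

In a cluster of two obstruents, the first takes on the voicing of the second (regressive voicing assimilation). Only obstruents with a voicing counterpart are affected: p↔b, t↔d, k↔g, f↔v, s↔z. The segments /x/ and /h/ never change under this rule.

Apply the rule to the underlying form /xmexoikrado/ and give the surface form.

xmexoikrado

No segment of /xmexoikrado/ meets the structural description of the rule, so the form surfaces unchanged.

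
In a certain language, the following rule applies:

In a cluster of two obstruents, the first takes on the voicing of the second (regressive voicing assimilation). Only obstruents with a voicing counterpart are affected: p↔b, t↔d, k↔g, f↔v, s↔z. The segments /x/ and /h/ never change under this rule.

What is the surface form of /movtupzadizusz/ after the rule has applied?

moftubzadizuzz

/v/ precedes the voiceless obstruent /t/, so it devoices to [f] by assimilation.
/p/ precedes the voiced obstruent /z/, so it voices to [b] by assimilation.
/s/ precedes the voiced obstruent /z/, so it voices to [z] by assimilation.
Surface form: [moftubzadizuzz].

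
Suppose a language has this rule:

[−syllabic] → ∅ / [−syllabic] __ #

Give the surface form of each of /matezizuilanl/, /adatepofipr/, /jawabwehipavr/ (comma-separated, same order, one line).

matezizuilan, adatepofip, jawabwehipav

/matezizuilanl/: /l/ is the second consonant of a word-final cluster /nl/, so it deletes. → [matezizuilan].
/adatepofipr/: /r/ is the second consonant of a word-final cluster /pr/, so it deletes. → [adatepofip].
/jawabwehipavr/: /r/ is the second consonant of a word-final cluster /vr/, so it deletes. → [jawabwehipav].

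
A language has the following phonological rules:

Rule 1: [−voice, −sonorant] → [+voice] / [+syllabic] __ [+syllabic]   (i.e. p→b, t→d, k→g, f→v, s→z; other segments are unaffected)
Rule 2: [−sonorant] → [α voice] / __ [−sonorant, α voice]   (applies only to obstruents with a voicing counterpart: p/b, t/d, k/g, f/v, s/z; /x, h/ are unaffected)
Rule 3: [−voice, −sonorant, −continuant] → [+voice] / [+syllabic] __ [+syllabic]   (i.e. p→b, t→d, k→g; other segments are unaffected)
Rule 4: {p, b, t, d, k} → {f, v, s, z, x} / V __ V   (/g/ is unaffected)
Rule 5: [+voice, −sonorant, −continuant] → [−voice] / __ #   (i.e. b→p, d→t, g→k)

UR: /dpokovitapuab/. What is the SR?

Rule 1 (intervocalic voicing): /k/ is a voiceless obstruent between vowels /o/ and /o/, so it voices to [g]. /t/ is a voiceless obstruent between vowels /i/ and /a/, so it voices to [d]. /p/ is a voiceless obstruent between vowels /a/ and /u/, so it voices to [b]. /dpokovitapuab/ → dpogovidabuab.
Rule 2 (regressive voicing assimilation): /d/ precedes the voiceless obstruent /p/, so it devoices to [t] by assimilation. /dpogovidabuab/ → tpogovidabuab.
Rule 3 (intervocalic voicing): no segment meets the environment; /tpogovidabuab/ is unchanged.
Rule 4 (intervocalic spirantization): /d/ is a stop between vowels /i/ and /a/, so it spirantizes to the fricative [z]. /b/ is a stop between vowels /a/ and /u/, so it spirantizes to the fricative [v]. /tpogovidabuab/ → tpogovizavuab.
Rule 5 (final devoicing): /b/ is a voiced stop in word-final position, so it devoices to [p]. /tpogovizavuab/ → tpogovizavuap.

tpogovizavuap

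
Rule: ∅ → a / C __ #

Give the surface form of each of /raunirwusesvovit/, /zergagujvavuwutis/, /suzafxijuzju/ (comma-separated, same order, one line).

/raunirwusesvovit/: the form ends in the consonant /t/, so [a] is inserted word-finally. → [raunirwusesvovita].
/zergagujvavuwutis/: the form ends in the consonant /s/, so [a] is inserted word-finally. → [zergagujvavuwutisa].
/suzafxijuzju/: the rule's environment is not met; surfaces unchanged as [suzafxijuzju].

raunirwusesvovita, zergagujvavuwutisa, suzafxijuzju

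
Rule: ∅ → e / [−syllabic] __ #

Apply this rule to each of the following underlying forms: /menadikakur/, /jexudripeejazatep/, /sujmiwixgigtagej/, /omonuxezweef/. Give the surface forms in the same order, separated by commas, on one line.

/menadikakur/: the form ends in the consonant /r/, so [e] is inserted word-finally. → [menadikakure].
/jexudripeejazatep/: the form ends in the consonant /p/, so [e] is inserted word-finally. → [jexudripeejazatepe].
/sujmiwixgigtagej/: the form ends in the consonant /j/, so [e] is inserted word-finally. → [sujmiwixgigtageje].
/omonuxezweef/: the form ends in the consonant /f/, so [e] is inserted word-finally. → [omonuxezweefe].

menadikakure, jexudripeejazatepe, sujmiwixgigtageje, omonuxezweefe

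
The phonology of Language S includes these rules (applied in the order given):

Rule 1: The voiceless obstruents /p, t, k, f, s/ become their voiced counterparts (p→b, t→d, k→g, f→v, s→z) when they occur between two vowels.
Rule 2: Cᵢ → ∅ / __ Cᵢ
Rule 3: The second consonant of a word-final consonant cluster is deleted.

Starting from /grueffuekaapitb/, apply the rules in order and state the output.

Rule 1 (intervocalic voicing): /k/ is a voiceless obstruent between vowels /e/ and /a/, so it voices to [g]. /p/ is a voiceless obstruent between vowels /a/ and /i/, so it voices to [b]. /grueffuekaapitb/ → grueffuegaabitb.
Rule 2 (degemination): /ff/ is a geminate; the first /f/ deletes. /grueffuegaabitb/ → gruefuegaabitb.
Rule 3 (final cluster simplification): /b/ is the second consonant of a word-final cluster /tb/, so it deletes. /gruefuegaabitb/ → gruefuegaabit.

gruefuegaabit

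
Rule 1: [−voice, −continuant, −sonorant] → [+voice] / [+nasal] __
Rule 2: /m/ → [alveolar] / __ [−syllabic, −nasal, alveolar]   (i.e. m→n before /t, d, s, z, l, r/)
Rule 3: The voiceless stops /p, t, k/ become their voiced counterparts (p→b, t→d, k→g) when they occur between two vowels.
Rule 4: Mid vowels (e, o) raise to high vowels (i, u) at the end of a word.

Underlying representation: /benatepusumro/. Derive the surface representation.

Rule 1 (post-nasal voicing): no segment meets the environment; /benatepusumro/ is unchanged.
Rule 2 (nasal place assimilation): /m/ precedes the alveolar consonant /r/, so it assimilates in place to [n]. /benatepusumro/ → benatepusunro.
Rule 3 (intervocalic voicing): /t/ is a voiceless stop between vowels /a/ and /e/, so it voices to [d]. /p/ is a voiceless stop between vowels /e/ and /u/, so it voices to [b]. /benatepusunro/ → benadebusunro.
Rule 4 (final vowel raising): /o/ is a mid vowel in word-final position, so it raises to [u]. /benadebusunro/ → benadebusunru.

benadebusunru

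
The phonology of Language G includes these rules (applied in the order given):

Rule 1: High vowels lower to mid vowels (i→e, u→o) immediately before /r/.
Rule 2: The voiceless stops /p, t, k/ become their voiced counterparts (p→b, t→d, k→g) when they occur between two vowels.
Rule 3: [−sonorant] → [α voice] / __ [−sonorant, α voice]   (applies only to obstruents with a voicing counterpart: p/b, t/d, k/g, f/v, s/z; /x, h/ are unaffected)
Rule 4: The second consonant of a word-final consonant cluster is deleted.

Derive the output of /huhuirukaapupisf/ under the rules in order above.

Rule 1 (pre-rhotic lowering): /i/ is a high vowel immediately before /r/, so it lowers to [e]. /huhuirukaapupisf/ → huhuerukaapupisf.
Rule 2 (intervocalic voicing): /k/ is a voiceless stop between vowels /u/ and /a/, so it voices to [g]. /p/ is a voiceless stop between vowels /a/ and /u/, so it voices to [b]. /p/ is a voiceless stop between vowels /u/ and /i/, so it voices to [b]. /huhuerukaapupisf/ → huhuerugaabubisf.
Rule 3 (regressive voicing assimilation): no segment meets the environment; /huhuerugaabubisf/ is unchanged.
Rule 4 (final cluster simplification): /f/ is the second consonant of a word-final cluster /sf/, so it deletes. /huhuerugaabubisf/ → huhuerugaabubis.

huhuerugaabubis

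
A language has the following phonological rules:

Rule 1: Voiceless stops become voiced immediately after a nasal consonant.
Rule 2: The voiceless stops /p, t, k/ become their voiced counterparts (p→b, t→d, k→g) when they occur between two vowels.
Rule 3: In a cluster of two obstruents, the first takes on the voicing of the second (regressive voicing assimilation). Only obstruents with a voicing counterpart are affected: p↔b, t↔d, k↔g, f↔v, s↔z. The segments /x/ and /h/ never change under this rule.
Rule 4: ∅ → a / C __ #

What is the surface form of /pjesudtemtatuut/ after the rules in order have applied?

pjesuttemdaduuta

Rule 1 (post-nasal voicing): /t/ is a voiceless stop immediately after the nasal /m/, so it voices to [d]. /pjesudtemtatuut/ → pjesudtemdatuut.
Rule 2 (intervocalic voicing): /t/ is a voiceless stop between vowels /a/ and /u/, so it voices to [d]. /pjesudtemdatuut/ → pjesudtemdaduut.
Rule 3 (regressive voicing assimilation): /d/ precedes the voiceless obstruent /t/, so it devoices to [t] by assimilation. /pjesudtemdaduut/ → pjesuttemdaduut.
Rule 4 (final a-epenthesis): the form ends in the consonant /t/, so [a] is inserted word-finally. /pjesuttemdaduut/ → pjesuttemdaduuta.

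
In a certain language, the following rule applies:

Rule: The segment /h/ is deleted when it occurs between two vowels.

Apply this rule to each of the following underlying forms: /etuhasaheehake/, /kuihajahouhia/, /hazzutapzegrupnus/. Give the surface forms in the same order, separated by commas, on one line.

/etuhasaheehake/: /h/ occurs between vowels /u/ and /a/, so it deletes. /h/ occurs between vowels /a/ and /e/, so it deletes. /h/ occurs between vowels /e/ and /a/, so it deletes. → [etuasaeeake].
/kuihajahouhia/: /h/ occurs between vowels /i/ and /a/, so it deletes. /h/ occurs between vowels /a/ and /o/, so it deletes. /h/ occurs between vowels /u/ and /i/, so it deletes. → [kuiajaouia].
/hazzutapzegrupnus/: the rule's environment is not met; surfaces unchanged as [hazzutapzegrupnus].

etuasaeeake, kuiajaouia, hazzutapzegrupnus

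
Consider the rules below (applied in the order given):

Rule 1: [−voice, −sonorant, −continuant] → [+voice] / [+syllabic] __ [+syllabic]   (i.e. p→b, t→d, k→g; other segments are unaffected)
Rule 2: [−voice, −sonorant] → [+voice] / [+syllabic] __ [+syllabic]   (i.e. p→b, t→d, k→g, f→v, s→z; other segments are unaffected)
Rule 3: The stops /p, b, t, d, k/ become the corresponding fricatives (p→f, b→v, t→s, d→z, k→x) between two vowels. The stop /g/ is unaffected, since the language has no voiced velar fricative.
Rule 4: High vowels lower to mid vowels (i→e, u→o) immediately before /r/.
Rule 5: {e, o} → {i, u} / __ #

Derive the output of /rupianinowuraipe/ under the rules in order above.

ruvianinoworaivi

Rule 1 (intervocalic voicing): /p/ is a voiceless stop between vowels /u/ and /i/, so it voices to [b]. /p/ is a voiceless stop between vowels /i/ and /e/, so it voices to [b]. /rupianinowuraipe/ → rubianinowuraibe.
Rule 2 (intervocalic voicing): no segment meets the environment; /rubianinowuraibe/ is unchanged.
Rule 3 (intervocalic spirantization): /b/ is a stop between vowels /u/ and /i/, so it spirantizes to the fricative [v]. /b/ is a stop between vowels /i/ and /e/, so it spirantizes to the fricative [v]. /rubianinowuraibe/ → ruvianinowuraive.
Rule 4 (pre-rhotic lowering): /u/ is a high vowel immediately before /r/, so it lowers to [o]. /ruvianinowuraive/ → ruvianinoworaive.
Rule 5 (final vowel raising): /e/ is a mid vowel in word-final position, so it raises to [i]. /ruvianinoworaive/ → ruvianinoworaivi.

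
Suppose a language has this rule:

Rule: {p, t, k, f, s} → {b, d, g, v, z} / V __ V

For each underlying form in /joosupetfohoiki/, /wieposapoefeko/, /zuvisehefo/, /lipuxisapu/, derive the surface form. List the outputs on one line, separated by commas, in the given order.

/joosupetfohoiki/: /s/ is a voiceless obstruent between vowels /o/ and /u/, so it voices to [z]. /p/ is a voiceless obstruent between vowels /u/ and /e/, so it voices to [b]. /k/ is a voiceless obstruent between vowels /i/ and /i/, so it voices to [g]. → [joozubetfohoigi].
/wieposapoefeko/: /p/ is a voiceless obstruent between vowels /e/ and /o/, so it voices to [b]. /s/ is a voiceless obstruent between vowels /o/ and /a/, so it voices to [z]. /p/ is a voiceless obstruent between vowels /a/ and /o/, so it voices to [b]. /f/ is a voiceless obstruent between vowels /e/ and /e/, so it voices to [v]. /k/ is a voiceless obstruent between vowels /e/ and /o/, so it voices to [g]. → [wiebozaboevego].
/zuvisehefo/: /s/ is a voiceless obstruent between vowels /i/ and /e/, so it voices to [z]. /f/ is a voiceless obstruent between vowels /e/ and /o/, so it voices to [v]. → [zuvizehevo].
/lipuxisapu/: /p/ is a voiceless obstruent between vowels /i/ and /u/, so it voices to [b]. /s/ is a voiceless obstruent between vowels /i/ and /a/, so it voices to [z]. /p/ is a voiceless obstruent between vowels /a/ and /u/, so it voices to [b]. → [libuxizabu].

joozubetfohoigi, wiebozaboevego, zuvizehevo, libuxizabu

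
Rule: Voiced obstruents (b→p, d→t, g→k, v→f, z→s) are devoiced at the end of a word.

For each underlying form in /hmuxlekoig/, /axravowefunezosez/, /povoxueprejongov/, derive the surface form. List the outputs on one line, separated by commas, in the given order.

hmuxlekoik, axravowefunezoses, povoxueprejongof

/hmuxlekoig/: /g/ is a voiced obstruent in word-final position, so it devoices to [k]. → [hmuxlekoik].
/axravowefunezosez/: /z/ is a voiced obstruent in word-final position, so it devoices to [s]. → [axravowefunezoses].
/povoxueprejongov/: /v/ is a voiced obstruent in word-final position, so it devoices to [f]. → [povoxueprejongof].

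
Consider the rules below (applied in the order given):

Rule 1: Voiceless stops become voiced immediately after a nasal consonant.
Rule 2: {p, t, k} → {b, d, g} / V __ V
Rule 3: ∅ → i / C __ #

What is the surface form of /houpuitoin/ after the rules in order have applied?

houbuidoini

Rule 1 (post-nasal voicing): no segment meets the environment; /houpuitoin/ is unchanged.
Rule 2 (intervocalic voicing): /p/ is a voiceless stop between vowels /u/ and /u/, so it voices to [b]. /t/ is a voiceless stop between vowels /i/ and /o/, so it voices to [d]. /houpuitoin/ → houbuidoin.
Rule 3 (final i-epenthesis): the form ends in the consonant /n/, so [i] is inserted word-finally. /houbuidoin/ → houbuidoini.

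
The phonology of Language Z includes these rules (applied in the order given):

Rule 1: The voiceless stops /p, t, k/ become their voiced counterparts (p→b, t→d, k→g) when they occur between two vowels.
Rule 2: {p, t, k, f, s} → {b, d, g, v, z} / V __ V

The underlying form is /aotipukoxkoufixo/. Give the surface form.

aodibugoxkouvixo

Rule 1 (intervocalic voicing): /t/ is a voiceless stop between vowels /o/ and /i/, so it voices to [d]. /p/ is a voiceless stop between vowels /i/ and /u/, so it voices to [b]. /k/ is a voiceless stop between vowels /u/ and /o/, so it voices to [g]. /aotipukoxkoufixo/ → aodibugoxkoufixo.
Rule 2 (intervocalic voicing): /f/ is a voiceless obstruent between vowels /u/ and /i/, so it voices to [v]. /aodibugoxkoufixo/ → aodibugoxkouvixo.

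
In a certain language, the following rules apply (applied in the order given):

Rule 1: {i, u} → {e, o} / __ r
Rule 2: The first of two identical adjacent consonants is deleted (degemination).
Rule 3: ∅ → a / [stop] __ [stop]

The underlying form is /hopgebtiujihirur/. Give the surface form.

Rule 1 (pre-rhotic lowering): /i/ is a high vowel immediately before /r/, so it lowers to [e]. /u/ is a high vowel immediately before /r/, so it lowers to [o]. /hopgebtiujihirur/ → hopgebtiujiheror.
Rule 2 (degemination): no segment meets the environment; /hopgebtiujiheror/ is unchanged.
Rule 3 (stop-cluster a-epenthesis): /p/ and /g/ form a stop–stop cluster, so [a] is inserted between them. /b/ and /t/ form a stop–stop cluster, so [a] is inserted between them. /hopgebtiujiheror/ → hopagebatiujiheror.

hopagebatiujiheror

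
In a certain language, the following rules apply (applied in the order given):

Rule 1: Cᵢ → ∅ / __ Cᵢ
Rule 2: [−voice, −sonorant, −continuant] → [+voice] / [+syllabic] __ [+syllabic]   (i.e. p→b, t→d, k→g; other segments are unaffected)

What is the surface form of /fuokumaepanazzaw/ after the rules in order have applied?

fuogumaebanazaw

Rule 1 (degemination): /zz/ is a geminate; the first /z/ deletes. /fuokumaepanazzaw/ → fuokumaepanazaw.
Rule 2 (intervocalic voicing): /k/ is a voiceless stop between vowels /o/ and /u/, so it voices to [g]. /p/ is a voiceless stop between vowels /e/ and /a/, so it voices to [b]. /fuokumaepanazaw/ → fuogumaebanazaw.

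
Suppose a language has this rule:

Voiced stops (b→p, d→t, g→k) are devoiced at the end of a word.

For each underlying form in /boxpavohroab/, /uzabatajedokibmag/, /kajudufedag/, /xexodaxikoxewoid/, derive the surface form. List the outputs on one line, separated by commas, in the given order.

/boxpavohroab/: /b/ is a voiced stop in word-final position, so it devoices to [p]. → [boxpavohroap].
/uzabatajedokibmag/: /g/ is a voiced stop in word-final position, so it devoices to [k]. → [uzabatajedokibmak].
/kajudufedag/: /g/ is a voiced stop in word-final position, so it devoices to [k]. → [kajudufedak].
/xexodaxikoxewoid/: /d/ is a voiced stop in word-final position, so it devoices to [t]. → [xexodaxikoxewoit].

boxpavohroap, uzabatajedokibmak, kajudufedak, xexodaxikoxewoit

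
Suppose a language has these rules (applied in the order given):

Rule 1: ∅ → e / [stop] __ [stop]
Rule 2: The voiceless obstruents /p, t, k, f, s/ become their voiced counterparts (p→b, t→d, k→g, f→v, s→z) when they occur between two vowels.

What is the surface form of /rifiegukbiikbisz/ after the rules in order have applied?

riviegugebiigebisz

Rule 1 (stop-cluster e-epenthesis): /k/ and /b/ form a stop–stop cluster, so [e] is inserted between them. /k/ and /b/ form a stop–stop cluster, so [e] is inserted between them. /rifiegukbiikbisz/ → rifiegukebiikebisz.
Rule 2 (intervocalic voicing): /f/ is a voiceless obstruent between vowels /i/ and /i/, so it voices to [v]. /k/ is a voiceless obstruent between vowels /u/ and /e/, so it voices to [g]. /k/ is a voiceless obstruent between vowels /i/ and /e/, so it voices to [g]. /rifiegukebiikebisz/ → riviegugebiigebisz.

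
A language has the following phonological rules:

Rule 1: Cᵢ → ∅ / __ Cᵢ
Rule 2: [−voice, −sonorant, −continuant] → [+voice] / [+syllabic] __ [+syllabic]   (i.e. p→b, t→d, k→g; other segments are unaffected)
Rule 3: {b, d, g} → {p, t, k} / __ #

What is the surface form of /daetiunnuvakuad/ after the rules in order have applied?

daediunuvaguat

Rule 1 (degemination): /nn/ is a geminate; the first /n/ deletes. /daetiunnuvakuad/ → daetiunuvakuad.
Rule 2 (intervocalic voicing): /t/ is a voiceless stop between vowels /e/ and /i/, so it voices to [d]. /k/ is a voiceless stop between vowels /a/ and /u/, so it voices to [g]. /daetiunuvakuad/ → daediunuvaguad.
Rule 3 (final devoicing): /d/ is a voiced stop in word-final position, so it devoices to [t]. /daediunuvaguad/ → daediunuvaguat.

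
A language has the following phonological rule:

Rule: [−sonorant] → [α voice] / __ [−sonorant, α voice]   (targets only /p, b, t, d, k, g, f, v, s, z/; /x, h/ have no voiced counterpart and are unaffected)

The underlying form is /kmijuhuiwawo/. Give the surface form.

kmijuhuiwawo

No segment of /kmijuhuiwawo/ meets the structural description of the rule, so the form surfaces unchanged.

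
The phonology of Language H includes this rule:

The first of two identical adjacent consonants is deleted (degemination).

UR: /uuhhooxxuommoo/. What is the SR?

/hh/ is a geminate; the first /h/ deletes.
/xx/ is a geminate; the first /x/ deletes.
/mm/ is a geminate; the first /m/ deletes.
The other instances of /h/, /x/, /m/ do not occur in the required environment and remain unchanged.
Surface form: [uuhooxuomoo].

uuhooxuomoo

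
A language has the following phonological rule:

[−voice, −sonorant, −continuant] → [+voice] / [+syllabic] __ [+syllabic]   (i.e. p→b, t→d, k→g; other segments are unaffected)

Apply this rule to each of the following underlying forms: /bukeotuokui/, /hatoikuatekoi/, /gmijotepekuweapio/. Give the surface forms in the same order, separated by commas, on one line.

bugeoduogui, hadoiguadegoi, gmijodebeguweabio

/bukeotuokui/: /k/ is a voiceless stop between vowels /u/ and /e/, so it voices to [g]. /t/ is a voiceless stop between vowels /o/ and /u/, so it voices to [d]. /k/ is a voiceless stop between vowels /o/ and /u/, so it voices to [g]. → [bugeoduogui].
/hatoikuatekoi/: /t/ is a voiceless stop between vowels /a/ and /o/, so it voices to [d]. /k/ is a voiceless stop between vowels /i/ and /u/, so it voices to [g]. /t/ is a voiceless stop between vowels /a/ and /e/, so it voices to [d]. /k/ is a voiceless stop between vowels /e/ and /o/, so it voices to [g]. → [hadoiguadegoi].
/gmijotepekuweapio/: /t/ is a voiceless stop between vowels /o/ and /e/, so it voices to [d]. /p/ is a voiceless stop between vowels /e/ and /e/, so it voices to [b]. /k/ is a voiceless stop between vowels /e/ and /u/, so it voices to [g]. /p/ is a voiceless stop between vowels /a/ and /i/, so it voices to [b]. → [gmijodebeguweabio].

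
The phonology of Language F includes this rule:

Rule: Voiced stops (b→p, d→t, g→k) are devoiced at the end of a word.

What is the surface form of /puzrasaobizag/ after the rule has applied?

puzrasaobizak

Scanning /puzrasaobizag/: /b/ at position 9 is not in the conditioning environment; /g/ is a voiced stop in word-final position, so it devoices to [k].
Result: [puzrasaobizak].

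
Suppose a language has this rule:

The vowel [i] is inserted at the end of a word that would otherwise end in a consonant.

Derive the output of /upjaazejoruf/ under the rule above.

the form ends in the consonant /f/, so [i] is inserted word-finally.
Surface form: [upjaazejorufi].

upjaazejorufi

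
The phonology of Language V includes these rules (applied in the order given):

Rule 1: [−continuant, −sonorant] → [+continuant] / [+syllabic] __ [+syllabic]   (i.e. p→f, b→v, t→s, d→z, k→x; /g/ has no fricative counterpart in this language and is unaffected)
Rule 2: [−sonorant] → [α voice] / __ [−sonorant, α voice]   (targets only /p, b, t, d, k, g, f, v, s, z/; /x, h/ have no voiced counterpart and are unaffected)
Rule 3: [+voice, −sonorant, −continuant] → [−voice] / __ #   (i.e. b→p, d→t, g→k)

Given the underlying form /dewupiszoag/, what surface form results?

dewufizzoak

Rule 1 (intervocalic spirantization): /p/ is a stop between vowels /u/ and /i/, so it spirantizes to the fricative [f]. /dewupiszoag/ → dewufiszoag.
Rule 2 (regressive voicing assimilation): /s/ precedes the voiced obstruent /z/, so it voices to [z] by assimilation. /dewufiszoag/ → dewufizzoag.
Rule 3 (final devoicing): /g/ is a voiced stop in word-final position, so it devoices to [k]. /dewufizzoag/ → dewufizzoak.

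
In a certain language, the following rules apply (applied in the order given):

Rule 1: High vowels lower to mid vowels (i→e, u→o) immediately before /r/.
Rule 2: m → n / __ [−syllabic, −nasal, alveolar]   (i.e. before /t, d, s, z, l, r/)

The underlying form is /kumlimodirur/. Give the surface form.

Rule 1 (pre-rhotic lowering): /i/ is a high vowel immediately before /r/, so it lowers to [e]. /u/ is a high vowel immediately before /r/, so it lowers to [o]. /kumlimodirur/ → kumlimoderor.
Rule 2 (nasal place assimilation): /m/ precedes the alveolar consonant /l/, so it assimilates in place to [n]. /kumlimoderor/ → kunlimoderor.

kunlimoderor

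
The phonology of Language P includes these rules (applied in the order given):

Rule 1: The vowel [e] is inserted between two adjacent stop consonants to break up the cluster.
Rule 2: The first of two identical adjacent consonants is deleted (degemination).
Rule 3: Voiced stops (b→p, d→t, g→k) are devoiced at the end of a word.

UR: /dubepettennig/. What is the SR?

dubepetetenik

Rule 1 (stop-cluster e-epenthesis): /t/ and /t/ form a stop–stop cluster, so [e] is inserted between them. /dubepettennig/ → dubepetetennig.
Rule 2 (degemination): /nn/ is a geminate; the first /n/ deletes. /dubepetetennig/ → dubepetetenig.
Rule 3 (final devoicing): /g/ is a voiced stop in word-final position, so it devoices to [k]. /dubepetetenig/ → dubepetetenik.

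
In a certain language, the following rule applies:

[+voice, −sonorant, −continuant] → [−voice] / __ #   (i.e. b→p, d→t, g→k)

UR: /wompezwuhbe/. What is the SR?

wompezwuhbe

No segment of /wompezwuhbe/ meets the structural description of the rule, so the form surfaces unchanged.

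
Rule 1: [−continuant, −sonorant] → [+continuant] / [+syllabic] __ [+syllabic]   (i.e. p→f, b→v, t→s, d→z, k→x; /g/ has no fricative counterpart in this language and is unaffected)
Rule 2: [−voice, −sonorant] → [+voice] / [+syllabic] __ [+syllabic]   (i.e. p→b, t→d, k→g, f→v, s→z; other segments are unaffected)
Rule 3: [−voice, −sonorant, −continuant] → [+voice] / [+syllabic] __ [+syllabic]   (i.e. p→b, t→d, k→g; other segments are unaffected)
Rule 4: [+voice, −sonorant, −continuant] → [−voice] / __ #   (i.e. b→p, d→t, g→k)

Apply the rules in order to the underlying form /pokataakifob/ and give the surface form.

poxazaaxivop

Rule 1 (intervocalic spirantization): /k/ is a stop between vowels /o/ and /a/, so it spirantizes to the fricative [x]. /t/ is a stop between vowels /a/ and /a/, so it spirantizes to the fricative [s]. /k/ is a stop between vowels /a/ and /i/, so it spirantizes to the fricative [x]. /pokataakifob/ → poxasaaxifob.
Rule 2 (intervocalic voicing): /s/ is a voiceless obstruent between vowels /a/ and /a/, so it voices to [z]. /f/ is a voiceless obstruent between vowels /i/ and /o/, so it voices to [v]. /poxasaaxifob/ → poxazaaxivob.
Rule 3 (intervocalic voicing): no segment meets the environment; /poxazaaxivob/ is unchanged.
Rule 4 (final devoicing): /b/ is a voiced stop in word-final position, so it devoices to [p]. /poxazaaxivob/ → poxazaaxivop.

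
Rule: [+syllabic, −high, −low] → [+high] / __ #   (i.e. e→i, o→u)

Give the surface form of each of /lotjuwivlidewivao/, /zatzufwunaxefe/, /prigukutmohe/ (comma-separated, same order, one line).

lotjuwivlidewivau, zatzufwunaxefi, prigukutmohi

/lotjuwivlidewivao/: /o/ is a mid vowel in word-final position, so it raises to [u]. → [lotjuwivlidewivau].
/zatzufwunaxefe/: /e/ is a mid vowel in word-final position, so it raises to [i]. → [zatzufwunaxefi].
/prigukutmohe/: /e/ is a mid vowel in word-final position, so it raises to [i]. → [prigukutmohi].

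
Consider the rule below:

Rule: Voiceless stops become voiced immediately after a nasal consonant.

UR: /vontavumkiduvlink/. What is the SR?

vondavumgiduvling

/t/ is a voiceless stop immediately after the nasal /n/, so it voices to [d].
/k/ is a voiceless stop immediately after the nasal /m/, so it voices to [g].
/k/ is a voiceless stop immediately after the nasal /n/, so it voices to [g].
Surface form: [vondavumgiduvling].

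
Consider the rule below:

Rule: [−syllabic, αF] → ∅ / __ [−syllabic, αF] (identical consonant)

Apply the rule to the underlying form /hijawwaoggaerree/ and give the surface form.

/ww/ is a geminate; the first /w/ deletes.
/gg/ is a geminate; the first /g/ deletes.
/rr/ is a geminate; the first /r/ deletes.
The other instances of /h/, /j/, /w/, /g/, /r/ do not occur in the required environment and remain unchanged.
Surface form: [hijawaogaeree].

hijawaogaeree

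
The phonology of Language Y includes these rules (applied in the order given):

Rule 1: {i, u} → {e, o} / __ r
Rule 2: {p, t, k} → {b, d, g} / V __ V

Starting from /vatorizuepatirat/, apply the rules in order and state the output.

vadorizuebaderat

Rule 1 (pre-rhotic lowering): /i/ is a high vowel immediately before /r/, so it lowers to [e]. /vatorizuepatirat/ → vatorizuepaterat.
Rule 2 (intervocalic voicing): /t/ is a voiceless stop between vowels /a/ and /o/, so it voices to [d]. /p/ is a voiceless stop between vowels /e/ and /a/, so it voices to [b]. /t/ is a voiceless stop between vowels /a/ and /e/, so it voices to [d]. /vatorizuepaterat/ → vadorizuebaderat.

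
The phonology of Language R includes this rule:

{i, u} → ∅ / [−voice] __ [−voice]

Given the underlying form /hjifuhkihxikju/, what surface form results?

hjifhkhxkju

/u/ is a high vowel flanked by voiceless consonants /f/ and /h/, so it deletes.
/i/ is a high vowel flanked by voiceless consonants /k/ and /h/, so it deletes.
/i/ is a high vowel flanked by voiceless consonants /x/ and /k/, so it deletes.
The other instances of /i/, /u/ do not occur in the required environment and remain unchanged.
Surface form: [hjifhkhxkju].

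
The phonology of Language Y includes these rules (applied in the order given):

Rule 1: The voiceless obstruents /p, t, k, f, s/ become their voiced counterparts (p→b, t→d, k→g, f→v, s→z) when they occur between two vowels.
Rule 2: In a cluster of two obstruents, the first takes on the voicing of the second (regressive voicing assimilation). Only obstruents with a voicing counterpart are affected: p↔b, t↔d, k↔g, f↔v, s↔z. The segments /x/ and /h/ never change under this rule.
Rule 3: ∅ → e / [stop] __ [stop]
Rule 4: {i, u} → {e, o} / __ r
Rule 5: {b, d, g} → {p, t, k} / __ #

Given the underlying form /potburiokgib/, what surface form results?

Rule 1 (intervocalic voicing): no segment meets the environment; /potburiokgib/ is unchanged.
Rule 2 (regressive voicing assimilation): /t/ precedes the voiced obstruent /b/, so it voices to [d] by assimilation. /k/ precedes the voiced obstruent /g/, so it voices to [g] by assimilation. /potburiokgib/ → podburioggib.
Rule 3 (stop-cluster e-epenthesis): /d/ and /b/ form a stop–stop cluster, so [e] is inserted between them. /g/ and /g/ form a stop–stop cluster, so [e] is inserted between them. /podburioggib/ → podeburiogegib.
Rule 4 (pre-rhotic lowering): /u/ is a high vowel immediately before /r/, so it lowers to [o]. /podeburiogegib/ → podeboriogegib.
Rule 5 (final devoicing): /b/ is a voiced stop in word-final position, so it devoices to [p]. /podeboriogegib/ → podeboriogegip.

podeboriogegip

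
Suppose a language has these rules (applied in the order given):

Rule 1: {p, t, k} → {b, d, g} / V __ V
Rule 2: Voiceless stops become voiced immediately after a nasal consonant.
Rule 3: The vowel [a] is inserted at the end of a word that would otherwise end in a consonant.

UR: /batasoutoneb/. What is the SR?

badasoudoneba

Rule 1 (intervocalic voicing): /t/ is a voiceless stop between vowels /a/ and /a/, so it voices to [d]. /t/ is a voiceless stop between vowels /u/ and /o/, so it voices to [d]. /batasoutoneb/ → badasoudoneb.
Rule 2 (post-nasal voicing): no segment meets the environment; /badasoudoneb/ is unchanged.
Rule 3 (final a-epenthesis): the form ends in the consonant /b/, so [a] is inserted word-finally. /badasoudoneb/ → badasoudoneba.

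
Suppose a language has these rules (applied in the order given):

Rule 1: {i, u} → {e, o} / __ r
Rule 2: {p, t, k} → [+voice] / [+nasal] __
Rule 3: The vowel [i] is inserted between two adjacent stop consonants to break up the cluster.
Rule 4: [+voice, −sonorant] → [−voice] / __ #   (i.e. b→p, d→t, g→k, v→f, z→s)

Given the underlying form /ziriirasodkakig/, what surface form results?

zerierasodikakik

Rule 1 (pre-rhotic lowering): /i/ is a high vowel immediately before /r/, so it lowers to [e]. /i/ is a high vowel immediately before /r/, so it lowers to [e]. /ziriirasodkakig/ → zerierasodkakig.
Rule 2 (post-nasal voicing): no segment meets the environment; /zerierasodkakig/ is unchanged.
Rule 3 (stop-cluster i-epenthesis): /d/ and /k/ form a stop–stop cluster, so [i] is inserted between them. /zerierasodkakig/ → zerierasodikakig.
Rule 4 (final devoicing): /g/ is a voiced obstruent in word-final position, so it devoices to [k]. /zerierasodikakig/ → zerierasodikakik.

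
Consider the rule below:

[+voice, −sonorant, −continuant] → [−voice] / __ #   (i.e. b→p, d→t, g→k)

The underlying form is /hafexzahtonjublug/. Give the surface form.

hafexzahtonjubluk

/g/ is a voiced stop in word-final position, so it devoices to [k].
Surface form: [hafexzahtonjubluk].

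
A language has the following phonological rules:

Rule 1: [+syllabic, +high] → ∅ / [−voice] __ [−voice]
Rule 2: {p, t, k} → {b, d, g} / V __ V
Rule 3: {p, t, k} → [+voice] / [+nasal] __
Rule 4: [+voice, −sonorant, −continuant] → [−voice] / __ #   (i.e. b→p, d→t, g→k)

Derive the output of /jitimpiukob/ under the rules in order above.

Rule 1 (high vowel syncope): no segment meets the environment; /jitimpiukob/ is unchanged.
Rule 2 (intervocalic voicing): /t/ is a voiceless stop between vowels /i/ and /i/, so it voices to [d]. /k/ is a voiceless stop between vowels /u/ and /o/, so it voices to [g]. /jitimpiukob/ → jidimpiugob.
Rule 3 (post-nasal voicing): /p/ is a voiceless stop immediately after the nasal /m/, so it voices to [b]. /jidimpiugob/ → jidimbiugob.
Rule 4 (final devoicing): /b/ is a voiced stop in word-final position, so it devoices to [p]. /jidimbiugob/ → jidimbiugop.

jidimbiugop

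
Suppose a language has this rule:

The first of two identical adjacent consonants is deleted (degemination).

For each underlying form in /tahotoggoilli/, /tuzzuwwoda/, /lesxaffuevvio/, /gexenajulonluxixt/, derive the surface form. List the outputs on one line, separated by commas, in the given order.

tahotogoili, tuzuwoda, lesxafuevio, gexenajulonluxixt

/tahotoggoilli/: /gg/ is a geminate; the first /g/ deletes. /ll/ is a geminate; the first /l/ deletes. → [tahotogoili].
/tuzzuwwoda/: /zz/ is a geminate; the first /z/ deletes. /ww/ is a geminate; the first /w/ deletes. → [tuzuwoda].
/lesxaffuevvio/: /ff/ is a geminate; the first /f/ deletes. /vv/ is a geminate; the first /v/ deletes. → [lesxafuevio].
/gexenajulonluxixt/: the rule's environment is not met; surfaces unchanged as [gexenajulonluxixt].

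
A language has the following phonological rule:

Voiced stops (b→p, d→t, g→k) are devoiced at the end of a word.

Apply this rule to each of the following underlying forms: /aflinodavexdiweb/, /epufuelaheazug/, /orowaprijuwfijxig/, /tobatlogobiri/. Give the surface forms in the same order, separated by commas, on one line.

/aflinodavexdiweb/: /b/ is a voiced stop in word-final position, so it devoices to [p]. → [aflinodavexdiwep].
/epufuelaheazug/: /g/ is a voiced stop in word-final position, so it devoices to [k]. → [epufuelaheazuk].
/orowaprijuwfijxig/: /g/ is a voiced stop in word-final position, so it devoices to [k]. → [orowaprijuwfijxik].
/tobatlogobiri/: the rule's environment is not met; surfaces unchanged as [tobatlogobiri].

aflinodavexdiwep, epufuelaheazuk, orowaprijuwfijxik, tobatlogobiri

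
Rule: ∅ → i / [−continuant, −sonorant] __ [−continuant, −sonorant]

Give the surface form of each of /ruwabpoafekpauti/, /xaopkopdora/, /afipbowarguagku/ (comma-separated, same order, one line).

ruwabipoafekipauti, xaopikopidora, afipibowarguagiku

/ruwabpoafekpauti/: /b/ and /p/ form a stop–stop cluster, so [i] is inserted between them. /k/ and /p/ form a stop–stop cluster, so [i] is inserted between them. → [ruwabipoafekipauti].
/xaopkopdora/: /p/ and /k/ form a stop–stop cluster, so [i] is inserted between them. /p/ and /d/ form a stop–stop cluster, so [i] is inserted between them. → [xaopikopidora].
/afipbowarguagku/: /p/ and /b/ form a stop–stop cluster, so [i] is inserted between them. /g/ and /k/ form a stop–stop cluster, so [i] is inserted between them. → [afipibowarguagiku].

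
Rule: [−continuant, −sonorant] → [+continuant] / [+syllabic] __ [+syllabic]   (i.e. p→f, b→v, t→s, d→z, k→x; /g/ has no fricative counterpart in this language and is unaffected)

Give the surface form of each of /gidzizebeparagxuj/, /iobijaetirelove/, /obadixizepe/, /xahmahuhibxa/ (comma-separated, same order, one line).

/gidzizebeparagxuj/: /b/ is a stop between vowels /e/ and /e/, so it spirantizes to the fricative [v]. /p/ is a stop between vowels /e/ and /a/, so it spirantizes to the fricative [f]. → [gidzizevefaragxuj].
/iobijaetirelove/: /b/ is a stop between vowels /o/ and /i/, so it spirantizes to the fricative [v]. /t/ is a stop between vowels /e/ and /i/, so it spirantizes to the fricative [s]. → [iovijaesirelove].
/obadixizepe/: /b/ is a stop between vowels /o/ and /a/, so it spirantizes to the fricative [v]. /d/ is a stop between vowels /a/ and /i/, so it spirantizes to the fricative [z]. /p/ is a stop between vowels /e/ and /e/, so it spirantizes to the fricative [f]. → [ovazixizefe].
/xahmahuhibxa/: the rule's environment is not met; surfaces unchanged as [xahmahuhibxa].

gidzizevefaragxuj, iovijaesirelove, ovazixizefe, xahmahuhibxa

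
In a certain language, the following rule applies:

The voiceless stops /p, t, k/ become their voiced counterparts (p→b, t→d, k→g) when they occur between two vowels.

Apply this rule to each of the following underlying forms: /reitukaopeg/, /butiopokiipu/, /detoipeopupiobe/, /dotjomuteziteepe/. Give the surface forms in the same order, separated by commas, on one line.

reidugaobeg, budiobogiibu, dedoibeobubiobe, dotjomudezideebe

/reitukaopeg/: /t/ is a voiceless stop between vowels /i/ and /u/, so it voices to [d]. /k/ is a voiceless stop between vowels /u/ and /a/, so it voices to [g]. /p/ is a voiceless stop between vowels /o/ and /e/, so it voices to [b]. → [reidugaobeg].
/butiopokiipu/: /t/ is a voiceless stop between vowels /u/ and /i/, so it voices to [d]. /p/ is a voiceless stop between vowels /o/ and /o/, so it voices to [b]. /k/ is a voiceless stop between vowels /o/ and /i/, so it voices to [g]. /p/ is a voiceless stop between vowels /i/ and /u/, so it voices to [b]. → [budiobogiibu].
/detoipeopupiobe/: /t/ is a voiceless stop between vowels /e/ and /o/, so it voices to [d]. /p/ is a voiceless stop between vowels /i/ and /e/, so it voices to [b]. /p/ is a voiceless stop between vowels /o/ and /u/, so it voices to [b]. /p/ is a voiceless stop between vowels /u/ and /i/, so it voices to [b]. → [dedoibeobubiobe].
/dotjomuteziteepe/: /t/ is a voiceless stop between vowels /u/ and /e/, so it voices to [d]. /t/ is a voiceless stop between vowels /i/ and /e/, so it voices to [d]. /p/ is a voiceless stop between vowels /e/ and /e/, so it voices to [b]. → [dotjomudezideebe].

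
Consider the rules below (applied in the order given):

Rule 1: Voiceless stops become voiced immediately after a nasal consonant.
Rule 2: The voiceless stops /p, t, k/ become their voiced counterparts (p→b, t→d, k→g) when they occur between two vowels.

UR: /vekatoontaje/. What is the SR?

vegadoondaje

Rule 1 (post-nasal voicing): /t/ is a voiceless stop immediately after the nasal /n/, so it voices to [d]. /vekatoontaje/ → vekatoondaje.
Rule 2 (intervocalic voicing): /k/ is a voiceless stop between vowels /e/ and /a/, so it voices to [g]. /t/ is a voiceless stop between vowels /a/ and /o/, so it voices to [d]. /vekatoondaje/ → vegadoondaje.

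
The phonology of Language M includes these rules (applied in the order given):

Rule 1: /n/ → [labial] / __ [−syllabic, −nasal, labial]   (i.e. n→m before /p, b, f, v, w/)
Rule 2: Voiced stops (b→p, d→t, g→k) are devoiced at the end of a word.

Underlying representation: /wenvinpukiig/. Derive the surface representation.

Rule 1 (nasal place assimilation): /n/ precedes the labial consonant /v/, so it assimilates in place to [m]. /n/ precedes the labial consonant /p/, so it assimilates in place to [m]. /wenvinpukiig/ → wemvimpukiig.
Rule 2 (final devoicing): /g/ is a voiced stop in word-final position, so it devoices to [k]. /wemvimpukiig/ → wemvimpukiik.

wemvimpukiik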